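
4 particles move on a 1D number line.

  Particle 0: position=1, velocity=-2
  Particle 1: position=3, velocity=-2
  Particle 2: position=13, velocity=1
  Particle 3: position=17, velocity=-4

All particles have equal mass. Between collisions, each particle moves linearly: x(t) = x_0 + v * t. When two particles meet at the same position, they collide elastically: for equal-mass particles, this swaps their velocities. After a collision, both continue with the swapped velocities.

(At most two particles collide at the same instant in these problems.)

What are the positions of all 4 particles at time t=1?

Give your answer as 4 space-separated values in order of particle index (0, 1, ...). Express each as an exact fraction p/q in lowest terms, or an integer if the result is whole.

Answer: -1 1 13 14

Derivation:
Collision at t=4/5: particles 2 and 3 swap velocities; positions: p0=-3/5 p1=7/5 p2=69/5 p3=69/5; velocities now: v0=-2 v1=-2 v2=-4 v3=1
Advance to t=1 (no further collisions before then); velocities: v0=-2 v1=-2 v2=-4 v3=1; positions = -1 1 13 14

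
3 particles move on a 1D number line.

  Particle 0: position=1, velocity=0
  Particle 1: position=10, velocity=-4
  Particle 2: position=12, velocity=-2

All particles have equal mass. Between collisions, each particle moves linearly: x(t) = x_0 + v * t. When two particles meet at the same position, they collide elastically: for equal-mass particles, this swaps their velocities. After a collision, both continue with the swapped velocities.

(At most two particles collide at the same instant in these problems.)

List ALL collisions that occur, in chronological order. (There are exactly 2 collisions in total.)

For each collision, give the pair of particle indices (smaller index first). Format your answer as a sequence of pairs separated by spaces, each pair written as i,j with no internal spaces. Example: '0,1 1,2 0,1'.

Collision at t=9/4: particles 0 and 1 swap velocities; positions: p0=1 p1=1 p2=15/2; velocities now: v0=-4 v1=0 v2=-2
Collision at t=11/2: particles 1 and 2 swap velocities; positions: p0=-12 p1=1 p2=1; velocities now: v0=-4 v1=-2 v2=0

Answer: 0,1 1,2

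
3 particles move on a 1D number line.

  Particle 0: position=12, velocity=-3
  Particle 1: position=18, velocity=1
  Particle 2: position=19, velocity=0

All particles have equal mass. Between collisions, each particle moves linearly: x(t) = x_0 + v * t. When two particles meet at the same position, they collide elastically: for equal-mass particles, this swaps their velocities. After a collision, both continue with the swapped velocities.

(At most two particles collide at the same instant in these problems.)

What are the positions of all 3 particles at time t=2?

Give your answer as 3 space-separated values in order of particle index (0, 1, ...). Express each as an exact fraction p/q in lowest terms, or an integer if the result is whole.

Answer: 6 19 20

Derivation:
Collision at t=1: particles 1 and 2 swap velocities; positions: p0=9 p1=19 p2=19; velocities now: v0=-3 v1=0 v2=1
Advance to t=2 (no further collisions before then); velocities: v0=-3 v1=0 v2=1; positions = 6 19 20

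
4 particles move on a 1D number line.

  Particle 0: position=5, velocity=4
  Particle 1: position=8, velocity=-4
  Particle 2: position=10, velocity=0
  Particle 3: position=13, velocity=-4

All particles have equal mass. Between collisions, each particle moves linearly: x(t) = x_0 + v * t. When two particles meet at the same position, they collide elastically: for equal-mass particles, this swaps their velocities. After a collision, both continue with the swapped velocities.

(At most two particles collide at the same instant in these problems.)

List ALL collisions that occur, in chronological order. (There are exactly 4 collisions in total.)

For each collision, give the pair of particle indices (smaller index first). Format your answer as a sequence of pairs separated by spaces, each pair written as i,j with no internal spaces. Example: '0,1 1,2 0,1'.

Collision at t=3/8: particles 0 and 1 swap velocities; positions: p0=13/2 p1=13/2 p2=10 p3=23/2; velocities now: v0=-4 v1=4 v2=0 v3=-4
Collision at t=3/4: particles 2 and 3 swap velocities; positions: p0=5 p1=8 p2=10 p3=10; velocities now: v0=-4 v1=4 v2=-4 v3=0
Collision at t=1: particles 1 and 2 swap velocities; positions: p0=4 p1=9 p2=9 p3=10; velocities now: v0=-4 v1=-4 v2=4 v3=0
Collision at t=5/4: particles 2 and 3 swap velocities; positions: p0=3 p1=8 p2=10 p3=10; velocities now: v0=-4 v1=-4 v2=0 v3=4

Answer: 0,1 2,3 1,2 2,3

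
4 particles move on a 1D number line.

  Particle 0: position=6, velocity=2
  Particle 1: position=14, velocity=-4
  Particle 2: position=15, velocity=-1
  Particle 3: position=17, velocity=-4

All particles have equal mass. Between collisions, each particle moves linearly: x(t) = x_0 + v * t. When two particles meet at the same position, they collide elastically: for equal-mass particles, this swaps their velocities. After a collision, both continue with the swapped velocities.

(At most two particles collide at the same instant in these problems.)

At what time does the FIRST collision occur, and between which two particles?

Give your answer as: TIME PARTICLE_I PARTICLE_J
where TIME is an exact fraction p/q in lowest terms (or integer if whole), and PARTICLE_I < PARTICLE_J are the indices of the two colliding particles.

Answer: 2/3 2 3

Derivation:
Pair (0,1): pos 6,14 vel 2,-4 -> gap=8, closing at 6/unit, collide at t=4/3
Pair (1,2): pos 14,15 vel -4,-1 -> not approaching (rel speed -3 <= 0)
Pair (2,3): pos 15,17 vel -1,-4 -> gap=2, closing at 3/unit, collide at t=2/3
Earliest collision: t=2/3 between 2 and 3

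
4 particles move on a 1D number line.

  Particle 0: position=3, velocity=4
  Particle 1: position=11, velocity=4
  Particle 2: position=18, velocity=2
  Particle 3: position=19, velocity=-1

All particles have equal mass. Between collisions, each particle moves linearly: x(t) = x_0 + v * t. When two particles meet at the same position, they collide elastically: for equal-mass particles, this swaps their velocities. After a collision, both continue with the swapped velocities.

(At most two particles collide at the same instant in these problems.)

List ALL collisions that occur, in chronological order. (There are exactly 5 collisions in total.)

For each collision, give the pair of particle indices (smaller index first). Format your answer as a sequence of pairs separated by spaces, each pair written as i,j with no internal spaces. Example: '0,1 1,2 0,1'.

Answer: 2,3 1,2 0,1 2,3 1,2

Derivation:
Collision at t=1/3: particles 2 and 3 swap velocities; positions: p0=13/3 p1=37/3 p2=56/3 p3=56/3; velocities now: v0=4 v1=4 v2=-1 v3=2
Collision at t=8/5: particles 1 and 2 swap velocities; positions: p0=47/5 p1=87/5 p2=87/5 p3=106/5; velocities now: v0=4 v1=-1 v2=4 v3=2
Collision at t=16/5: particles 0 and 1 swap velocities; positions: p0=79/5 p1=79/5 p2=119/5 p3=122/5; velocities now: v0=-1 v1=4 v2=4 v3=2
Collision at t=7/2: particles 2 and 3 swap velocities; positions: p0=31/2 p1=17 p2=25 p3=25; velocities now: v0=-1 v1=4 v2=2 v3=4
Collision at t=15/2: particles 1 and 2 swap velocities; positions: p0=23/2 p1=33 p2=33 p3=41; velocities now: v0=-1 v1=2 v2=4 v3=4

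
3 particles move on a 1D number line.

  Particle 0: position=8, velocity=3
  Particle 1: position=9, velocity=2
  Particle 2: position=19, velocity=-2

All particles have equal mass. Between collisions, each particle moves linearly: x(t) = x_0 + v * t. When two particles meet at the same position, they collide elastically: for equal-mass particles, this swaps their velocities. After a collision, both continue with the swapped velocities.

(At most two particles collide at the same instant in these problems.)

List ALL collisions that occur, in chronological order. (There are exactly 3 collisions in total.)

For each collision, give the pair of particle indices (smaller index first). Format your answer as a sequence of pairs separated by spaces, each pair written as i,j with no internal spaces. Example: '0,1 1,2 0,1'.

Answer: 0,1 1,2 0,1

Derivation:
Collision at t=1: particles 0 and 1 swap velocities; positions: p0=11 p1=11 p2=17; velocities now: v0=2 v1=3 v2=-2
Collision at t=11/5: particles 1 and 2 swap velocities; positions: p0=67/5 p1=73/5 p2=73/5; velocities now: v0=2 v1=-2 v2=3
Collision at t=5/2: particles 0 and 1 swap velocities; positions: p0=14 p1=14 p2=31/2; velocities now: v0=-2 v1=2 v2=3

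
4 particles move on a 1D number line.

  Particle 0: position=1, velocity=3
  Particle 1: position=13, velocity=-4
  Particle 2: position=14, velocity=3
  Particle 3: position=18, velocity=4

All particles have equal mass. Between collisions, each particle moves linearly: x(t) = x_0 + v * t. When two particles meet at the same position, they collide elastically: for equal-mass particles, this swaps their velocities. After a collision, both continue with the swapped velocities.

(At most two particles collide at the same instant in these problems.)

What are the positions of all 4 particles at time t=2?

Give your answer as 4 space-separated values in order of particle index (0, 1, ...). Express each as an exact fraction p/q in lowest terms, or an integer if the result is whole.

Collision at t=12/7: particles 0 and 1 swap velocities; positions: p0=43/7 p1=43/7 p2=134/7 p3=174/7; velocities now: v0=-4 v1=3 v2=3 v3=4
Advance to t=2 (no further collisions before then); velocities: v0=-4 v1=3 v2=3 v3=4; positions = 5 7 20 26

Answer: 5 7 20 26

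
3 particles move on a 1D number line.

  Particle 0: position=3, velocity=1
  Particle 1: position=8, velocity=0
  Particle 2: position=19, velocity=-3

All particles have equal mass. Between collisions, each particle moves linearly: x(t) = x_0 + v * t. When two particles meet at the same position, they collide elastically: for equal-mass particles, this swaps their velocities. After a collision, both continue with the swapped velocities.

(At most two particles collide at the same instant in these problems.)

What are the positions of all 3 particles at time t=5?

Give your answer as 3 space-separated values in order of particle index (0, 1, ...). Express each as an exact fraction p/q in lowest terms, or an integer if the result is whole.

Collision at t=11/3: particles 1 and 2 swap velocities; positions: p0=20/3 p1=8 p2=8; velocities now: v0=1 v1=-3 v2=0
Collision at t=4: particles 0 and 1 swap velocities; positions: p0=7 p1=7 p2=8; velocities now: v0=-3 v1=1 v2=0
Collision at t=5: particles 1 and 2 swap velocities; positions: p0=4 p1=8 p2=8; velocities now: v0=-3 v1=0 v2=1
Advance to t=5 (no further collisions before then); velocities: v0=-3 v1=0 v2=1; positions = 4 8 8

Answer: 4 8 8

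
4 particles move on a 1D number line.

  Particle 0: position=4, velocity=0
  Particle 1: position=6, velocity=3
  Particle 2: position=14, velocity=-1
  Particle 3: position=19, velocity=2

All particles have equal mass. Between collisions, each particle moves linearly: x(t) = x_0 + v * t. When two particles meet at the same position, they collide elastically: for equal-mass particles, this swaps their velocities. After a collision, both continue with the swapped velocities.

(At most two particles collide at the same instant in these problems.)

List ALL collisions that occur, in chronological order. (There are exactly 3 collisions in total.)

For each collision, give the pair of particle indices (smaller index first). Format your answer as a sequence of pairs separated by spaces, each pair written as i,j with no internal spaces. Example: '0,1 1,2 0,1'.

Collision at t=2: particles 1 and 2 swap velocities; positions: p0=4 p1=12 p2=12 p3=23; velocities now: v0=0 v1=-1 v2=3 v3=2
Collision at t=10: particles 0 and 1 swap velocities; positions: p0=4 p1=4 p2=36 p3=39; velocities now: v0=-1 v1=0 v2=3 v3=2
Collision at t=13: particles 2 and 3 swap velocities; positions: p0=1 p1=4 p2=45 p3=45; velocities now: v0=-1 v1=0 v2=2 v3=3

Answer: 1,2 0,1 2,3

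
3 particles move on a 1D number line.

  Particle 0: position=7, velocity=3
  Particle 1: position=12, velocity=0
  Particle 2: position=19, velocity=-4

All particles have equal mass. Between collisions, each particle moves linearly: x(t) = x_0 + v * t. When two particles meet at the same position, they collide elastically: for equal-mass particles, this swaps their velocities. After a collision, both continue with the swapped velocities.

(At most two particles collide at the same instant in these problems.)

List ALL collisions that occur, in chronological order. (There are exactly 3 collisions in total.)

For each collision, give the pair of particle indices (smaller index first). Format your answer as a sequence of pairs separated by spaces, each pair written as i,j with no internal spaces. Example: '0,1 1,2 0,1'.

Answer: 0,1 1,2 0,1

Derivation:
Collision at t=5/3: particles 0 and 1 swap velocities; positions: p0=12 p1=12 p2=37/3; velocities now: v0=0 v1=3 v2=-4
Collision at t=12/7: particles 1 and 2 swap velocities; positions: p0=12 p1=85/7 p2=85/7; velocities now: v0=0 v1=-4 v2=3
Collision at t=7/4: particles 0 and 1 swap velocities; positions: p0=12 p1=12 p2=49/4; velocities now: v0=-4 v1=0 v2=3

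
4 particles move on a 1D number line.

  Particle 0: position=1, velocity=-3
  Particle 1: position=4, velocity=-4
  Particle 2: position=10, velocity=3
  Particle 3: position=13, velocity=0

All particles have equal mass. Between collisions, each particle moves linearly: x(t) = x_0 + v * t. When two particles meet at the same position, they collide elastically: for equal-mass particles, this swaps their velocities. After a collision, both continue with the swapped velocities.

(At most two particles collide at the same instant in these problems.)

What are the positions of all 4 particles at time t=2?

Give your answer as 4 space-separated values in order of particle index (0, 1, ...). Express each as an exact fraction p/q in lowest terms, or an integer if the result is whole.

Collision at t=1: particles 2 and 3 swap velocities; positions: p0=-2 p1=0 p2=13 p3=13; velocities now: v0=-3 v1=-4 v2=0 v3=3
Advance to t=2 (no further collisions before then); velocities: v0=-3 v1=-4 v2=0 v3=3; positions = -5 -4 13 16

Answer: -5 -4 13 16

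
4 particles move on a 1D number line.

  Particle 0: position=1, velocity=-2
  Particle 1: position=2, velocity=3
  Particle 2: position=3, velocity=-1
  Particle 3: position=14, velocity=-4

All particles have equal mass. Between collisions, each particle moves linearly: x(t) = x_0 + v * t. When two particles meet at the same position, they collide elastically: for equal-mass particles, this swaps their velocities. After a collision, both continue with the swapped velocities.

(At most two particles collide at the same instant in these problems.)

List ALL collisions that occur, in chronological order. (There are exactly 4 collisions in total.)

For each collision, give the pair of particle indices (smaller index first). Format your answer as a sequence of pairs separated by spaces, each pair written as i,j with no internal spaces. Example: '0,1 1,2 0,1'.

Answer: 1,2 2,3 1,2 0,1

Derivation:
Collision at t=1/4: particles 1 and 2 swap velocities; positions: p0=1/2 p1=11/4 p2=11/4 p3=13; velocities now: v0=-2 v1=-1 v2=3 v3=-4
Collision at t=12/7: particles 2 and 3 swap velocities; positions: p0=-17/7 p1=9/7 p2=50/7 p3=50/7; velocities now: v0=-2 v1=-1 v2=-4 v3=3
Collision at t=11/3: particles 1 and 2 swap velocities; positions: p0=-19/3 p1=-2/3 p2=-2/3 p3=13; velocities now: v0=-2 v1=-4 v2=-1 v3=3
Collision at t=13/2: particles 0 and 1 swap velocities; positions: p0=-12 p1=-12 p2=-7/2 p3=43/2; velocities now: v0=-4 v1=-2 v2=-1 v3=3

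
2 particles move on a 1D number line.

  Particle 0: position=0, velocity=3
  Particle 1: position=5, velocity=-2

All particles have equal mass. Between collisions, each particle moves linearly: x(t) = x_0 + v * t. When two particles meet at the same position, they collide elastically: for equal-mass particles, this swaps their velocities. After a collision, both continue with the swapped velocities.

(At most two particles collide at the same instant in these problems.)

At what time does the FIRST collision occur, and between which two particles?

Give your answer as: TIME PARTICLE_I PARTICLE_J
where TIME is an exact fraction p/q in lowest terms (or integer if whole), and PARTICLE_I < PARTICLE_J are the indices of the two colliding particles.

Answer: 1 0 1

Derivation:
Pair (0,1): pos 0,5 vel 3,-2 -> gap=5, closing at 5/unit, collide at t=1
Earliest collision: t=1 between 0 and 1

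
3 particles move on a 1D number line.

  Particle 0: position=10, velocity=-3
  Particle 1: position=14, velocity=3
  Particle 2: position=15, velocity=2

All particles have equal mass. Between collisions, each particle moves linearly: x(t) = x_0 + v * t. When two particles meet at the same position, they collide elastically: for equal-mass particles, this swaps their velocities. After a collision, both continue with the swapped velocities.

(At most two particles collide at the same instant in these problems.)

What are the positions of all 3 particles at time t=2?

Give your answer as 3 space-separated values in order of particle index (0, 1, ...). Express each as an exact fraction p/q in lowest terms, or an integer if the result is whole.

Answer: 4 19 20

Derivation:
Collision at t=1: particles 1 and 2 swap velocities; positions: p0=7 p1=17 p2=17; velocities now: v0=-3 v1=2 v2=3
Advance to t=2 (no further collisions before then); velocities: v0=-3 v1=2 v2=3; positions = 4 19 20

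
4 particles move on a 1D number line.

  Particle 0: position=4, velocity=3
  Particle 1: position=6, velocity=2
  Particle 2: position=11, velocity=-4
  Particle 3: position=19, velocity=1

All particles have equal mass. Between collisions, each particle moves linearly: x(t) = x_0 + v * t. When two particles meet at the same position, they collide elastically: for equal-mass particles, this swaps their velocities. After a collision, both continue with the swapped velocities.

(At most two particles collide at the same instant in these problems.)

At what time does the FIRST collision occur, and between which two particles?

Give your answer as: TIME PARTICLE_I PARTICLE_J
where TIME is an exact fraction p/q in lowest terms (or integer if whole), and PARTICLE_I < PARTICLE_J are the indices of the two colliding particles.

Answer: 5/6 1 2

Derivation:
Pair (0,1): pos 4,6 vel 3,2 -> gap=2, closing at 1/unit, collide at t=2
Pair (1,2): pos 6,11 vel 2,-4 -> gap=5, closing at 6/unit, collide at t=5/6
Pair (2,3): pos 11,19 vel -4,1 -> not approaching (rel speed -5 <= 0)
Earliest collision: t=5/6 between 1 and 2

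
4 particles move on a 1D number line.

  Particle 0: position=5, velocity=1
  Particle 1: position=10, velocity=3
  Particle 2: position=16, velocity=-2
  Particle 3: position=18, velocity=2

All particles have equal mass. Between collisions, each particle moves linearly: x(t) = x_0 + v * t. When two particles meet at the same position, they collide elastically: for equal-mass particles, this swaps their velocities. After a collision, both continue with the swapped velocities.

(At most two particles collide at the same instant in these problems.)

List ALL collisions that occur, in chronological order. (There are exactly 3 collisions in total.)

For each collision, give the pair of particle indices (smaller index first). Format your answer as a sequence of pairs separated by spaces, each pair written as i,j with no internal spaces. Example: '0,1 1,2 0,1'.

Answer: 1,2 0,1 2,3

Derivation:
Collision at t=6/5: particles 1 and 2 swap velocities; positions: p0=31/5 p1=68/5 p2=68/5 p3=102/5; velocities now: v0=1 v1=-2 v2=3 v3=2
Collision at t=11/3: particles 0 and 1 swap velocities; positions: p0=26/3 p1=26/3 p2=21 p3=76/3; velocities now: v0=-2 v1=1 v2=3 v3=2
Collision at t=8: particles 2 and 3 swap velocities; positions: p0=0 p1=13 p2=34 p3=34; velocities now: v0=-2 v1=1 v2=2 v3=3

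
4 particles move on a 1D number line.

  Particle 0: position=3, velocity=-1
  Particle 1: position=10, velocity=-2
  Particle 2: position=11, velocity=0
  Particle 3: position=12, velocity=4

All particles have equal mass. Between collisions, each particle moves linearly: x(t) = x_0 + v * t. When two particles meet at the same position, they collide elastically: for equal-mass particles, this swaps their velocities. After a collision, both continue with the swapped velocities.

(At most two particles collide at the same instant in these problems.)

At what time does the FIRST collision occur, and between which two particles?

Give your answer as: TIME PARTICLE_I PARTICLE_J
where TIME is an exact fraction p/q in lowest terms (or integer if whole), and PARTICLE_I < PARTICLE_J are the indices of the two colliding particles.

Pair (0,1): pos 3,10 vel -1,-2 -> gap=7, closing at 1/unit, collide at t=7
Pair (1,2): pos 10,11 vel -2,0 -> not approaching (rel speed -2 <= 0)
Pair (2,3): pos 11,12 vel 0,4 -> not approaching (rel speed -4 <= 0)
Earliest collision: t=7 between 0 and 1

Answer: 7 0 1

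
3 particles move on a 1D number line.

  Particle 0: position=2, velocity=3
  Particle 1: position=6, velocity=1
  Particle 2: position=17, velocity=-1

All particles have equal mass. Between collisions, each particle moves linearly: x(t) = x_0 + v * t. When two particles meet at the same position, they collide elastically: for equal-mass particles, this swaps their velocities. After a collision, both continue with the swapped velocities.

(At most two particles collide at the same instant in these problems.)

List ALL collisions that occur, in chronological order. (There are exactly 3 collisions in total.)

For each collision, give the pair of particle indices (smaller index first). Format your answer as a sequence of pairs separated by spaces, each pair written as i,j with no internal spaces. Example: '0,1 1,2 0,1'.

Answer: 0,1 1,2 0,1

Derivation:
Collision at t=2: particles 0 and 1 swap velocities; positions: p0=8 p1=8 p2=15; velocities now: v0=1 v1=3 v2=-1
Collision at t=15/4: particles 1 and 2 swap velocities; positions: p0=39/4 p1=53/4 p2=53/4; velocities now: v0=1 v1=-1 v2=3
Collision at t=11/2: particles 0 and 1 swap velocities; positions: p0=23/2 p1=23/2 p2=37/2; velocities now: v0=-1 v1=1 v2=3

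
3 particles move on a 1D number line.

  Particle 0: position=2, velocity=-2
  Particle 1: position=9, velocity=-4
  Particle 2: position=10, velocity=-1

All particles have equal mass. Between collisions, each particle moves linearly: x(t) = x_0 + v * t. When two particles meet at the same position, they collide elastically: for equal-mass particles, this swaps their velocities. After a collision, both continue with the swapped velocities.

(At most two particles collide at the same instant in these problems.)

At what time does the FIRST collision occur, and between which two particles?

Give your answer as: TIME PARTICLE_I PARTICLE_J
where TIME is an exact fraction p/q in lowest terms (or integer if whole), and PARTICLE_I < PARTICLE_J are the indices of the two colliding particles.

Pair (0,1): pos 2,9 vel -2,-4 -> gap=7, closing at 2/unit, collide at t=7/2
Pair (1,2): pos 9,10 vel -4,-1 -> not approaching (rel speed -3 <= 0)
Earliest collision: t=7/2 between 0 and 1

Answer: 7/2 0 1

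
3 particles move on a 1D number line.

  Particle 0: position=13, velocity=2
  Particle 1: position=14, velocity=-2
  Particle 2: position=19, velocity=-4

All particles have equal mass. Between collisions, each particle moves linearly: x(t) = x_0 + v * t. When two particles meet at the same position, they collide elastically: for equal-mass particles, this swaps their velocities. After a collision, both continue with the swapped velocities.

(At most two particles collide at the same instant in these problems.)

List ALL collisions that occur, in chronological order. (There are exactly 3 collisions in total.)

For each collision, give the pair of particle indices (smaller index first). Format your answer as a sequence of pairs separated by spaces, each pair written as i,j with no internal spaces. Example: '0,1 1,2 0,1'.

Answer: 0,1 1,2 0,1

Derivation:
Collision at t=1/4: particles 0 and 1 swap velocities; positions: p0=27/2 p1=27/2 p2=18; velocities now: v0=-2 v1=2 v2=-4
Collision at t=1: particles 1 and 2 swap velocities; positions: p0=12 p1=15 p2=15; velocities now: v0=-2 v1=-4 v2=2
Collision at t=5/2: particles 0 and 1 swap velocities; positions: p0=9 p1=9 p2=18; velocities now: v0=-4 v1=-2 v2=2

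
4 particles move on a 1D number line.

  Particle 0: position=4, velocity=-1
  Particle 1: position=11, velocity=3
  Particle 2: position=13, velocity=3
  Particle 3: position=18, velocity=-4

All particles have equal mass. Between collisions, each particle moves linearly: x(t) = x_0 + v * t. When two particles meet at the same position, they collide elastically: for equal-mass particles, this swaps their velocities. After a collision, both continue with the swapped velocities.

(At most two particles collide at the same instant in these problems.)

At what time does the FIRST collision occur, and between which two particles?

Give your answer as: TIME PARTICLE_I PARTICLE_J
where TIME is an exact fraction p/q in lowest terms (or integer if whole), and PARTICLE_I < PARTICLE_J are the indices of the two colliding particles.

Pair (0,1): pos 4,11 vel -1,3 -> not approaching (rel speed -4 <= 0)
Pair (1,2): pos 11,13 vel 3,3 -> not approaching (rel speed 0 <= 0)
Pair (2,3): pos 13,18 vel 3,-4 -> gap=5, closing at 7/unit, collide at t=5/7
Earliest collision: t=5/7 between 2 and 3

Answer: 5/7 2 3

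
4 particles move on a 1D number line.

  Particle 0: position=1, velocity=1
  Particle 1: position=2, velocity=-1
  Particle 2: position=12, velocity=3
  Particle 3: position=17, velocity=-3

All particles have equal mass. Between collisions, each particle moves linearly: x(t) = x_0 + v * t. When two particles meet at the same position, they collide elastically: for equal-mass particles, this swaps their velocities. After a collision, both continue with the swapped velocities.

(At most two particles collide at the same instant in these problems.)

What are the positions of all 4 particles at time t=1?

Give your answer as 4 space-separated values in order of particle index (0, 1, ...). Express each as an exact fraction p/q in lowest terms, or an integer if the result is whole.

Collision at t=1/2: particles 0 and 1 swap velocities; positions: p0=3/2 p1=3/2 p2=27/2 p3=31/2; velocities now: v0=-1 v1=1 v2=3 v3=-3
Collision at t=5/6: particles 2 and 3 swap velocities; positions: p0=7/6 p1=11/6 p2=29/2 p3=29/2; velocities now: v0=-1 v1=1 v2=-3 v3=3
Advance to t=1 (no further collisions before then); velocities: v0=-1 v1=1 v2=-3 v3=3; positions = 1 2 14 15

Answer: 1 2 14 15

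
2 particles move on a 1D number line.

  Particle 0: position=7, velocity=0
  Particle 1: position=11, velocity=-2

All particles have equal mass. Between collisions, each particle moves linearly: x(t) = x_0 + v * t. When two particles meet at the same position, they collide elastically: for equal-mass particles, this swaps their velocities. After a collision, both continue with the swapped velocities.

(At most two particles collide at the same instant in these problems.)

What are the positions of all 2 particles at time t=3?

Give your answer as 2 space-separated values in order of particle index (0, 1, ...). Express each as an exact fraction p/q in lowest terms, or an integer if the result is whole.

Collision at t=2: particles 0 and 1 swap velocities; positions: p0=7 p1=7; velocities now: v0=-2 v1=0
Advance to t=3 (no further collisions before then); velocities: v0=-2 v1=0; positions = 5 7

Answer: 5 7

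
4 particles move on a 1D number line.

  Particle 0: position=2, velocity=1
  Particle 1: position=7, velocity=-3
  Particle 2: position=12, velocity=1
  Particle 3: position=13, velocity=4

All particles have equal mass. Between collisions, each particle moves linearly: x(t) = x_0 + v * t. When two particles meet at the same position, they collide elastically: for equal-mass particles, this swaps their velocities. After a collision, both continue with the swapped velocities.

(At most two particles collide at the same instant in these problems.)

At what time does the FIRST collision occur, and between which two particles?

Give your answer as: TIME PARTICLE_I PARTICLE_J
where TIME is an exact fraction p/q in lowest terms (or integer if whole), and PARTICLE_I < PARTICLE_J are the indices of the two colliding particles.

Answer: 5/4 0 1

Derivation:
Pair (0,1): pos 2,7 vel 1,-3 -> gap=5, closing at 4/unit, collide at t=5/4
Pair (1,2): pos 7,12 vel -3,1 -> not approaching (rel speed -4 <= 0)
Pair (2,3): pos 12,13 vel 1,4 -> not approaching (rel speed -3 <= 0)
Earliest collision: t=5/4 between 0 and 1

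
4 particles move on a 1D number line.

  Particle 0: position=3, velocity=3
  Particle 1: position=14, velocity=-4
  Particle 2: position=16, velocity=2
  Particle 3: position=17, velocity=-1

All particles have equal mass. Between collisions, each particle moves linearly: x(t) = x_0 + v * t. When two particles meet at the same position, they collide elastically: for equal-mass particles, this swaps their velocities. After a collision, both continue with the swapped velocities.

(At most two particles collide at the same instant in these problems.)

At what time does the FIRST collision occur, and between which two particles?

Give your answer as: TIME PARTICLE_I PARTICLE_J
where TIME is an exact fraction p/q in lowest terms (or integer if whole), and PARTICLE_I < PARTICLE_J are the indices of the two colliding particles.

Pair (0,1): pos 3,14 vel 3,-4 -> gap=11, closing at 7/unit, collide at t=11/7
Pair (1,2): pos 14,16 vel -4,2 -> not approaching (rel speed -6 <= 0)
Pair (2,3): pos 16,17 vel 2,-1 -> gap=1, closing at 3/unit, collide at t=1/3
Earliest collision: t=1/3 between 2 and 3

Answer: 1/3 2 3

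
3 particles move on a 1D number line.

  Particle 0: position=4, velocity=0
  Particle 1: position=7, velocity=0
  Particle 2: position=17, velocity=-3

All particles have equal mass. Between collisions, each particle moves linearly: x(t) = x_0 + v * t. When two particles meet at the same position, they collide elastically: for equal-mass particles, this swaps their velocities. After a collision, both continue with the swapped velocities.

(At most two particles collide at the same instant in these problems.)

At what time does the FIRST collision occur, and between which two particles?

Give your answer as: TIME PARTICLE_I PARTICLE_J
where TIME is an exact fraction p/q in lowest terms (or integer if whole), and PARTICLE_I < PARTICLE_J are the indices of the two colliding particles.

Pair (0,1): pos 4,7 vel 0,0 -> not approaching (rel speed 0 <= 0)
Pair (1,2): pos 7,17 vel 0,-3 -> gap=10, closing at 3/unit, collide at t=10/3
Earliest collision: t=10/3 between 1 and 2

Answer: 10/3 1 2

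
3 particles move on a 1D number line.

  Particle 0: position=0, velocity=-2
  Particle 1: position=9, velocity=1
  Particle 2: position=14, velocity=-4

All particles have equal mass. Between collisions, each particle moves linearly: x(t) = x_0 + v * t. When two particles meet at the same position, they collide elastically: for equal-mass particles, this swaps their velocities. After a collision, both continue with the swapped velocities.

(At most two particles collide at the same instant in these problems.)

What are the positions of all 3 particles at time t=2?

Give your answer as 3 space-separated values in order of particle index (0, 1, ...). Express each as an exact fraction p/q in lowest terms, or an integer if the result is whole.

Collision at t=1: particles 1 and 2 swap velocities; positions: p0=-2 p1=10 p2=10; velocities now: v0=-2 v1=-4 v2=1
Advance to t=2 (no further collisions before then); velocities: v0=-2 v1=-4 v2=1; positions = -4 6 11

Answer: -4 6 11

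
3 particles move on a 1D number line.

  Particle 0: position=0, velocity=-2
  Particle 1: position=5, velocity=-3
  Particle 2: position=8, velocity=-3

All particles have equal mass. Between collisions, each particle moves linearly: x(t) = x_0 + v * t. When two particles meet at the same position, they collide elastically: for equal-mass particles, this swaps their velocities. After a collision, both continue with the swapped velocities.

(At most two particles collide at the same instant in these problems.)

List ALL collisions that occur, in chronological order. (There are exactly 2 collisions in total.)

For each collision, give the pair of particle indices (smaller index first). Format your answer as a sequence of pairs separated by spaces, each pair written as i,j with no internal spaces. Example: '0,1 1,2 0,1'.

Collision at t=5: particles 0 and 1 swap velocities; positions: p0=-10 p1=-10 p2=-7; velocities now: v0=-3 v1=-2 v2=-3
Collision at t=8: particles 1 and 2 swap velocities; positions: p0=-19 p1=-16 p2=-16; velocities now: v0=-3 v1=-3 v2=-2

Answer: 0,1 1,2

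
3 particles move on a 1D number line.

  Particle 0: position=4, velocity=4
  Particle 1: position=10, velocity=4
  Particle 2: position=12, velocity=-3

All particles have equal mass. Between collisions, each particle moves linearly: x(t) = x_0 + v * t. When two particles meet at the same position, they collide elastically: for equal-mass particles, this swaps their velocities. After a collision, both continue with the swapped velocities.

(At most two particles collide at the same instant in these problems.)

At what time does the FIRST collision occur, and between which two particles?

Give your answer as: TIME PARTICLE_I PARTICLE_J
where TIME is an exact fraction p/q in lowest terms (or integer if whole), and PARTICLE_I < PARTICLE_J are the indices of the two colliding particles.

Pair (0,1): pos 4,10 vel 4,4 -> not approaching (rel speed 0 <= 0)
Pair (1,2): pos 10,12 vel 4,-3 -> gap=2, closing at 7/unit, collide at t=2/7
Earliest collision: t=2/7 between 1 and 2

Answer: 2/7 1 2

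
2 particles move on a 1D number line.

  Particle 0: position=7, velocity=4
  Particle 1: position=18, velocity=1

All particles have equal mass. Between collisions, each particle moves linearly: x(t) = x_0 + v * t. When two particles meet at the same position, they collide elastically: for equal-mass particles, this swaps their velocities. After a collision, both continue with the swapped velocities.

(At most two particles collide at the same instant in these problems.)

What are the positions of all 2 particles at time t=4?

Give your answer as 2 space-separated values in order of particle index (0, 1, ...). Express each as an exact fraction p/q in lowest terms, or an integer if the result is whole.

Collision at t=11/3: particles 0 and 1 swap velocities; positions: p0=65/3 p1=65/3; velocities now: v0=1 v1=4
Advance to t=4 (no further collisions before then); velocities: v0=1 v1=4; positions = 22 23

Answer: 22 23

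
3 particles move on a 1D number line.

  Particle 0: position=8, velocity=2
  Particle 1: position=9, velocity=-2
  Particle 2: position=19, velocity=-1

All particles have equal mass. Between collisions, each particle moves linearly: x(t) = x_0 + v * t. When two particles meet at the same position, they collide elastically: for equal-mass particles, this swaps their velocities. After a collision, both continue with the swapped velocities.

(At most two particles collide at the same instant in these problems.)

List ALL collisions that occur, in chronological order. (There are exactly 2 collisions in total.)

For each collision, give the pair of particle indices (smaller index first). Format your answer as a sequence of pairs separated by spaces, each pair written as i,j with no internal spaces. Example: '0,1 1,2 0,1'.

Collision at t=1/4: particles 0 and 1 swap velocities; positions: p0=17/2 p1=17/2 p2=75/4; velocities now: v0=-2 v1=2 v2=-1
Collision at t=11/3: particles 1 and 2 swap velocities; positions: p0=5/3 p1=46/3 p2=46/3; velocities now: v0=-2 v1=-1 v2=2

Answer: 0,1 1,2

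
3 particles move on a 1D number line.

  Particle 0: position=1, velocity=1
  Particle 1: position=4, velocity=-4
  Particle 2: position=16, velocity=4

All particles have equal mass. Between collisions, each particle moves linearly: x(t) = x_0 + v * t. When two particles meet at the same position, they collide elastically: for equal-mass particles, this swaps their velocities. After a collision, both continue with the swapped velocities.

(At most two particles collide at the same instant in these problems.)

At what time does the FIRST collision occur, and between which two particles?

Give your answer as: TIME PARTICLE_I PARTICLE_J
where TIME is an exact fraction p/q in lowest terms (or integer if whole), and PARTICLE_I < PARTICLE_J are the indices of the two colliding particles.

Answer: 3/5 0 1

Derivation:
Pair (0,1): pos 1,4 vel 1,-4 -> gap=3, closing at 5/unit, collide at t=3/5
Pair (1,2): pos 4,16 vel -4,4 -> not approaching (rel speed -8 <= 0)
Earliest collision: t=3/5 between 0 and 1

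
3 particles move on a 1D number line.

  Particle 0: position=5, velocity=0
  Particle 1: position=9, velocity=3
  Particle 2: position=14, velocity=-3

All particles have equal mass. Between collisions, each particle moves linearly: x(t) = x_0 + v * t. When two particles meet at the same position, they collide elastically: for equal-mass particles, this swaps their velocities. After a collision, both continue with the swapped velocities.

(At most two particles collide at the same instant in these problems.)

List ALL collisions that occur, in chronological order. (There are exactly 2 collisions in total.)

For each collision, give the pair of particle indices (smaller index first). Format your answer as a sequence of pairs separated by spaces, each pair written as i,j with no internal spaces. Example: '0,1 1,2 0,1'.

Answer: 1,2 0,1

Derivation:
Collision at t=5/6: particles 1 and 2 swap velocities; positions: p0=5 p1=23/2 p2=23/2; velocities now: v0=0 v1=-3 v2=3
Collision at t=3: particles 0 and 1 swap velocities; positions: p0=5 p1=5 p2=18; velocities now: v0=-3 v1=0 v2=3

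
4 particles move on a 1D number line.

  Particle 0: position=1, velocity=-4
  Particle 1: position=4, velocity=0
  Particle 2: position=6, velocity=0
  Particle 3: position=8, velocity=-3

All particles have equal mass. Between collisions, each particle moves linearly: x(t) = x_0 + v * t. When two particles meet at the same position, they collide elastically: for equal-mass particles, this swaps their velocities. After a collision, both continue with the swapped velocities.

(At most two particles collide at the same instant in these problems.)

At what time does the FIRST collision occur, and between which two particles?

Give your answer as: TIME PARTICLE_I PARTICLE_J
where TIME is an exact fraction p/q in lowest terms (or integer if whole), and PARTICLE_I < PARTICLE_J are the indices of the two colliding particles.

Answer: 2/3 2 3

Derivation:
Pair (0,1): pos 1,4 vel -4,0 -> not approaching (rel speed -4 <= 0)
Pair (1,2): pos 4,6 vel 0,0 -> not approaching (rel speed 0 <= 0)
Pair (2,3): pos 6,8 vel 0,-3 -> gap=2, closing at 3/unit, collide at t=2/3
Earliest collision: t=2/3 between 2 and 3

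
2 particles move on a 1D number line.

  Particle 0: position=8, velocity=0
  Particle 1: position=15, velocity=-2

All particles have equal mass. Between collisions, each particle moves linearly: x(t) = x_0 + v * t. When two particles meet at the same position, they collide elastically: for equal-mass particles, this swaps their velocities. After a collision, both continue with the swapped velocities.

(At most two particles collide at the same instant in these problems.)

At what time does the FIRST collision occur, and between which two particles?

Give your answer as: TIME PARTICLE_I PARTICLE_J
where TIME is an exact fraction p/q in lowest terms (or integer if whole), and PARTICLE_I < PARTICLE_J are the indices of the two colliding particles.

Answer: 7/2 0 1

Derivation:
Pair (0,1): pos 8,15 vel 0,-2 -> gap=7, closing at 2/unit, collide at t=7/2
Earliest collision: t=7/2 between 0 and 1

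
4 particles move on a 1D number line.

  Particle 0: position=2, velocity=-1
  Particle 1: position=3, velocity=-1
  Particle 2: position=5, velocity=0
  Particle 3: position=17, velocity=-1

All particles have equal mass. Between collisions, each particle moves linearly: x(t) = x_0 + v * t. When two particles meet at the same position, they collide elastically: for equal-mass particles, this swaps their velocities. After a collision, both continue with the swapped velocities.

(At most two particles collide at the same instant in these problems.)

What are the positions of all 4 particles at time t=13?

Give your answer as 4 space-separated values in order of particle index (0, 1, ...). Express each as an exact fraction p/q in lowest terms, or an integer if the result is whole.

Answer: -11 -10 4 5

Derivation:
Collision at t=12: particles 2 and 3 swap velocities; positions: p0=-10 p1=-9 p2=5 p3=5; velocities now: v0=-1 v1=-1 v2=-1 v3=0
Advance to t=13 (no further collisions before then); velocities: v0=-1 v1=-1 v2=-1 v3=0; positions = -11 -10 4 5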